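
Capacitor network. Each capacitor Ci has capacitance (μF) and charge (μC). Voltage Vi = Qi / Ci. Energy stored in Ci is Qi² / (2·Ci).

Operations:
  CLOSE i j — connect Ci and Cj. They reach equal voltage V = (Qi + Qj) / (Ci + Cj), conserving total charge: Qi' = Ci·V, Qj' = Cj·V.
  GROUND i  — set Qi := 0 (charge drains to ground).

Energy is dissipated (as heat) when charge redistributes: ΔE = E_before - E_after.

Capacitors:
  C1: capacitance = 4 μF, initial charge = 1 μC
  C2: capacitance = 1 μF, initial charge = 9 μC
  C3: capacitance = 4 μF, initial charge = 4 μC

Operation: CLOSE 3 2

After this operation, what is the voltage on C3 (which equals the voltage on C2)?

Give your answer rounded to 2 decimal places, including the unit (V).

Initial: C1(4μF, Q=1μC, V=0.25V), C2(1μF, Q=9μC, V=9.00V), C3(4μF, Q=4μC, V=1.00V)
Op 1: CLOSE 3-2: Q_total=13.00, C_total=5.00, V=2.60; Q3=10.40, Q2=2.60; dissipated=25.600

Answer: 2.60 V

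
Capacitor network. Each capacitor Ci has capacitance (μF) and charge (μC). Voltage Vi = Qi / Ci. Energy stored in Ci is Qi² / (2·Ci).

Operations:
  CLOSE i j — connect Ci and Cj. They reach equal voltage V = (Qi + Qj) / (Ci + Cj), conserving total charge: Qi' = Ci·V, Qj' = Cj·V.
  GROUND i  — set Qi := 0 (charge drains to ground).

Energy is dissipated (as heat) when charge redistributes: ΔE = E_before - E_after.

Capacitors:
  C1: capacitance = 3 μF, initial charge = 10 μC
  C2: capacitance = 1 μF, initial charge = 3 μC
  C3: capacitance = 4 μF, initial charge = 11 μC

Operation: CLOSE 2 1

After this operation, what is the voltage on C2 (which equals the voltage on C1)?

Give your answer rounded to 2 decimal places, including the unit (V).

Initial: C1(3μF, Q=10μC, V=3.33V), C2(1μF, Q=3μC, V=3.00V), C3(4μF, Q=11μC, V=2.75V)
Op 1: CLOSE 2-1: Q_total=13.00, C_total=4.00, V=3.25; Q2=3.25, Q1=9.75; dissipated=0.042

Answer: 3.25 V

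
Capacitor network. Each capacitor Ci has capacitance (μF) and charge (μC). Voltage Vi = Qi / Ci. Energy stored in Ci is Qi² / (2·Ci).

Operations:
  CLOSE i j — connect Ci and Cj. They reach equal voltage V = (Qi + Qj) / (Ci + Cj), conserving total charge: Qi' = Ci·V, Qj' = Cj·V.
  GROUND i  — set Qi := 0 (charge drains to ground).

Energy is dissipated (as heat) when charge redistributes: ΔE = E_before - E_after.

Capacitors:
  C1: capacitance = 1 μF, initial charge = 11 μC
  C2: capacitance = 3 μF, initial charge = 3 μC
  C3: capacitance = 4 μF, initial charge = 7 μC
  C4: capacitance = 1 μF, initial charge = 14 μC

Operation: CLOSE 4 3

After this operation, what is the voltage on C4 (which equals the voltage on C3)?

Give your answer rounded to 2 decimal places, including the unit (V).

Answer: 4.20 V

Derivation:
Initial: C1(1μF, Q=11μC, V=11.00V), C2(3μF, Q=3μC, V=1.00V), C3(4μF, Q=7μC, V=1.75V), C4(1μF, Q=14μC, V=14.00V)
Op 1: CLOSE 4-3: Q_total=21.00, C_total=5.00, V=4.20; Q4=4.20, Q3=16.80; dissipated=60.025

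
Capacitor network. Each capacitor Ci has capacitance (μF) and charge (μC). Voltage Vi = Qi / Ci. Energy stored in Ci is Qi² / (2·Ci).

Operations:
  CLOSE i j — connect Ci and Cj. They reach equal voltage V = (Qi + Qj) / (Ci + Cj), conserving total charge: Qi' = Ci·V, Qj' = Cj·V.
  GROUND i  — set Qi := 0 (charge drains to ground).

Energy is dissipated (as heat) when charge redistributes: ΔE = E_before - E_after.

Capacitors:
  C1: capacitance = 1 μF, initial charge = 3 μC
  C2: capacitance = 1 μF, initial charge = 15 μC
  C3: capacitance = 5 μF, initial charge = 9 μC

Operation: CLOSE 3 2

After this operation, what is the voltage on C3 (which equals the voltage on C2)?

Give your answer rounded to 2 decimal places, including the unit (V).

Initial: C1(1μF, Q=3μC, V=3.00V), C2(1μF, Q=15μC, V=15.00V), C3(5μF, Q=9μC, V=1.80V)
Op 1: CLOSE 3-2: Q_total=24.00, C_total=6.00, V=4.00; Q3=20.00, Q2=4.00; dissipated=72.600

Answer: 4.00 V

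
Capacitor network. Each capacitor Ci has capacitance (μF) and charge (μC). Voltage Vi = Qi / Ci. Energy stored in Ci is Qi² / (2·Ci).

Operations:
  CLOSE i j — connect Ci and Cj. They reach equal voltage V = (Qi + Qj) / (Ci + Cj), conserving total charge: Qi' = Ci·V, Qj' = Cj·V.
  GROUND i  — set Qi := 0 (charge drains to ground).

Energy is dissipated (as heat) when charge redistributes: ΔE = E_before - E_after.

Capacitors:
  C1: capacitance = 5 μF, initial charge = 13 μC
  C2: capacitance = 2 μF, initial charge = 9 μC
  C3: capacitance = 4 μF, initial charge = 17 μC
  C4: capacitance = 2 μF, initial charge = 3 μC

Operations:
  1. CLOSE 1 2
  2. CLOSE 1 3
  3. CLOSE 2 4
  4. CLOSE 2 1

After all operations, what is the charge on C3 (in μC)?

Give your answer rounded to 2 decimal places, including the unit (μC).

Initial: C1(5μF, Q=13μC, V=2.60V), C2(2μF, Q=9μC, V=4.50V), C3(4μF, Q=17μC, V=4.25V), C4(2μF, Q=3μC, V=1.50V)
Op 1: CLOSE 1-2: Q_total=22.00, C_total=7.00, V=3.14; Q1=15.71, Q2=6.29; dissipated=2.579
Op 2: CLOSE 1-3: Q_total=32.71, C_total=9.00, V=3.63; Q1=18.17, Q3=14.54; dissipated=1.362
Op 3: CLOSE 2-4: Q_total=9.29, C_total=4.00, V=2.32; Q2=4.64, Q4=4.64; dissipated=1.349
Op 4: CLOSE 2-1: Q_total=22.82, C_total=7.00, V=3.26; Q2=6.52, Q1=16.30; dissipated=1.232
Final charges: Q1=16.30, Q2=6.52, Q3=14.54, Q4=4.64

Answer: 14.54 μC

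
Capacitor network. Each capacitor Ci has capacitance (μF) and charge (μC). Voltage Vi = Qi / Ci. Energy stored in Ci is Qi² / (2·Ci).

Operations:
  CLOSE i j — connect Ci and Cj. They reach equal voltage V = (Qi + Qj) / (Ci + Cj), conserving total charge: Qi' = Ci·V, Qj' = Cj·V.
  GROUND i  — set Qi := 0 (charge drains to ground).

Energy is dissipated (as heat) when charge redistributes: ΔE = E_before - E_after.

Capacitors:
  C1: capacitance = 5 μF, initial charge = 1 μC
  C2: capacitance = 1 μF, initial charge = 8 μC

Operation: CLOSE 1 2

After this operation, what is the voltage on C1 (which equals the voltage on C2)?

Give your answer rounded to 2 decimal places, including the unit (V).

Initial: C1(5μF, Q=1μC, V=0.20V), C2(1μF, Q=8μC, V=8.00V)
Op 1: CLOSE 1-2: Q_total=9.00, C_total=6.00, V=1.50; Q1=7.50, Q2=1.50; dissipated=25.350

Answer: 1.50 V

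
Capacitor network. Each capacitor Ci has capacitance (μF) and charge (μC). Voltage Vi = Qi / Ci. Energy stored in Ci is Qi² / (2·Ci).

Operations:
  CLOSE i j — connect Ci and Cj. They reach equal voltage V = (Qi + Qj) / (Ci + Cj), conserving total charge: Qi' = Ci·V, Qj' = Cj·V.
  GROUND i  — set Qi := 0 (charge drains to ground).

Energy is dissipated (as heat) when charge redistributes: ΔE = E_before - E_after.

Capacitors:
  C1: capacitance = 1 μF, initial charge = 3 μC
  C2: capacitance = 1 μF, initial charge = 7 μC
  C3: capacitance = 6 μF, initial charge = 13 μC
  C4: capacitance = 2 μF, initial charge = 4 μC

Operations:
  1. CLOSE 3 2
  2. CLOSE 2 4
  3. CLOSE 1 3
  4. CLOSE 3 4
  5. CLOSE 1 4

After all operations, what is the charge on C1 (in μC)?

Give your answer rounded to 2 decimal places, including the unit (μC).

Answer: 2.78 μC

Derivation:
Initial: C1(1μF, Q=3μC, V=3.00V), C2(1μF, Q=7μC, V=7.00V), C3(6μF, Q=13μC, V=2.17V), C4(2μF, Q=4μC, V=2.00V)
Op 1: CLOSE 3-2: Q_total=20.00, C_total=7.00, V=2.86; Q3=17.14, Q2=2.86; dissipated=10.012
Op 2: CLOSE 2-4: Q_total=6.86, C_total=3.00, V=2.29; Q2=2.29, Q4=4.57; dissipated=0.245
Op 3: CLOSE 1-3: Q_total=20.14, C_total=7.00, V=2.88; Q1=2.88, Q3=17.27; dissipated=0.009
Op 4: CLOSE 3-4: Q_total=21.84, C_total=8.00, V=2.73; Q3=16.38, Q4=5.46; dissipated=0.263
Op 5: CLOSE 1-4: Q_total=8.34, C_total=3.00, V=2.78; Q1=2.78, Q4=5.56; dissipated=0.007
Final charges: Q1=2.78, Q2=2.29, Q3=16.38, Q4=5.56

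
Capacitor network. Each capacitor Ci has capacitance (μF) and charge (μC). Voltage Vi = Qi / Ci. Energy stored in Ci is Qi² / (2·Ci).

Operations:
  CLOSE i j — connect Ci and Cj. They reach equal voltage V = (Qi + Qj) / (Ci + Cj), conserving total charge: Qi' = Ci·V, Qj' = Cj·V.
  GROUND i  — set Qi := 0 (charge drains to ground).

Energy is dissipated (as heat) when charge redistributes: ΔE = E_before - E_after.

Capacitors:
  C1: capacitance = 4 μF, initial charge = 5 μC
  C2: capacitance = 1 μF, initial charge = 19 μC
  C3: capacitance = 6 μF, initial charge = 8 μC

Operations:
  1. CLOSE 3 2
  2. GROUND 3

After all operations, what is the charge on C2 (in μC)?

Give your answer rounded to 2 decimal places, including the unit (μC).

Initial: C1(4μF, Q=5μC, V=1.25V), C2(1μF, Q=19μC, V=19.00V), C3(6μF, Q=8μC, V=1.33V)
Op 1: CLOSE 3-2: Q_total=27.00, C_total=7.00, V=3.86; Q3=23.14, Q2=3.86; dissipated=133.762
Op 2: GROUND 3: Q3=0; energy lost=44.633
Final charges: Q1=5.00, Q2=3.86, Q3=0.00

Answer: 3.86 μC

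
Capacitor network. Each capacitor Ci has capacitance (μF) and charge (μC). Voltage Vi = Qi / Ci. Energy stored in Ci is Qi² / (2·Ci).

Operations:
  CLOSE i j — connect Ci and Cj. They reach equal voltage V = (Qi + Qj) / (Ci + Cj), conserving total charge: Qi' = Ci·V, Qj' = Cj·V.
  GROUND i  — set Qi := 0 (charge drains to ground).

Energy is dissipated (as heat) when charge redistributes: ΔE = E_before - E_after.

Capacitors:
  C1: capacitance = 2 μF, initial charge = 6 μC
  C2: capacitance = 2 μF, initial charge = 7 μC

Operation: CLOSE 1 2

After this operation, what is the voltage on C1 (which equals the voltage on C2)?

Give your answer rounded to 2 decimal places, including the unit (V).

Initial: C1(2μF, Q=6μC, V=3.00V), C2(2μF, Q=7μC, V=3.50V)
Op 1: CLOSE 1-2: Q_total=13.00, C_total=4.00, V=3.25; Q1=6.50, Q2=6.50; dissipated=0.125

Answer: 3.25 V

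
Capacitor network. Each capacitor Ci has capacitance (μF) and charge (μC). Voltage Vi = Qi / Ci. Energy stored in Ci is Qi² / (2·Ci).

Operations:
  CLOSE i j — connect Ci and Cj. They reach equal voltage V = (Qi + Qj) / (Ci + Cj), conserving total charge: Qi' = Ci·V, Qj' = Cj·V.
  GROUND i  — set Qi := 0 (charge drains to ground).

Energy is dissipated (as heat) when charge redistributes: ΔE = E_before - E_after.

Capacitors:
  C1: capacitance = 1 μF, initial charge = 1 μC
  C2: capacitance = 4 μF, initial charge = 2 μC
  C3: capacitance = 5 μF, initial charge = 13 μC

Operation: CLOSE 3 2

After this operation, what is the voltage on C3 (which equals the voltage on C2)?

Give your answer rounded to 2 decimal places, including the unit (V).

Answer: 1.67 V

Derivation:
Initial: C1(1μF, Q=1μC, V=1.00V), C2(4μF, Q=2μC, V=0.50V), C3(5μF, Q=13μC, V=2.60V)
Op 1: CLOSE 3-2: Q_total=15.00, C_total=9.00, V=1.67; Q3=8.33, Q2=6.67; dissipated=4.900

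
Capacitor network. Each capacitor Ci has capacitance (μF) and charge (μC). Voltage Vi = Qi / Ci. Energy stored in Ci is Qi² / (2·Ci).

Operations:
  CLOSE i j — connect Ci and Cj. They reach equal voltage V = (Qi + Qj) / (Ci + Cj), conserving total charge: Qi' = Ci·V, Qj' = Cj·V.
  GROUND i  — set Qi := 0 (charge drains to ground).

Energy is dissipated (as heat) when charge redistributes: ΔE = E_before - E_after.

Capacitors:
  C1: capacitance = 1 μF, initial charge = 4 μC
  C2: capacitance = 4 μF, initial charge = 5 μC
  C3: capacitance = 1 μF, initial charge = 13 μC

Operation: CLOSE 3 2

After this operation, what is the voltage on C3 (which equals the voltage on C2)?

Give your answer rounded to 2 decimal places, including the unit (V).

Initial: C1(1μF, Q=4μC, V=4.00V), C2(4μF, Q=5μC, V=1.25V), C3(1μF, Q=13μC, V=13.00V)
Op 1: CLOSE 3-2: Q_total=18.00, C_total=5.00, V=3.60; Q3=3.60, Q2=14.40; dissipated=55.225

Answer: 3.60 V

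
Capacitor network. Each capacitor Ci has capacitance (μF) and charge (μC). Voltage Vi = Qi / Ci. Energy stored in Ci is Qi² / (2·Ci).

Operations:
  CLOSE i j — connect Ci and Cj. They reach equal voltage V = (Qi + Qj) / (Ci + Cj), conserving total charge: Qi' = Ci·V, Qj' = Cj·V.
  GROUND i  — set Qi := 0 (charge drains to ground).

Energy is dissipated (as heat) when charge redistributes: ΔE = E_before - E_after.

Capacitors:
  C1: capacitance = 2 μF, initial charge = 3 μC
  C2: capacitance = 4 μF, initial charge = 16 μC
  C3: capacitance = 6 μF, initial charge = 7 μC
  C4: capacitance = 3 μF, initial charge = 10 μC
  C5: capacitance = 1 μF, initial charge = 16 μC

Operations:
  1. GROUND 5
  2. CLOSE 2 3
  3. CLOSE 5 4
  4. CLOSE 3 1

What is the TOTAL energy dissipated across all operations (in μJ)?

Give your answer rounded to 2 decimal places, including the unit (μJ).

Answer: 142.28 μJ

Derivation:
Initial: C1(2μF, Q=3μC, V=1.50V), C2(4μF, Q=16μC, V=4.00V), C3(6μF, Q=7μC, V=1.17V), C4(3μF, Q=10μC, V=3.33V), C5(1μF, Q=16μC, V=16.00V)
Op 1: GROUND 5: Q5=0; energy lost=128.000
Op 2: CLOSE 2-3: Q_total=23.00, C_total=10.00, V=2.30; Q2=9.20, Q3=13.80; dissipated=9.633
Op 3: CLOSE 5-4: Q_total=10.00, C_total=4.00, V=2.50; Q5=2.50, Q4=7.50; dissipated=4.167
Op 4: CLOSE 3-1: Q_total=16.80, C_total=8.00, V=2.10; Q3=12.60, Q1=4.20; dissipated=0.480
Total dissipated: 142.280 μJ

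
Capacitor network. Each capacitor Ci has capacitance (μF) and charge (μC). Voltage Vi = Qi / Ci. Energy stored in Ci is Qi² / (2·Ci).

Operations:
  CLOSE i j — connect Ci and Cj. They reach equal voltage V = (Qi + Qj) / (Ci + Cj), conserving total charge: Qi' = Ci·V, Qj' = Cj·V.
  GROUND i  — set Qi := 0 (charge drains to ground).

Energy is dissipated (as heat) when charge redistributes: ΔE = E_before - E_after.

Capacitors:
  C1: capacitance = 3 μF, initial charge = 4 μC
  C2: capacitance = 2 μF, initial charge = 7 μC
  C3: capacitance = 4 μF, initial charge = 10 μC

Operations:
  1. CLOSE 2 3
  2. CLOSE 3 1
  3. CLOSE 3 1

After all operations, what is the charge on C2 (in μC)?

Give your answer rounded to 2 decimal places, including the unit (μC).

Answer: 5.67 μC

Derivation:
Initial: C1(3μF, Q=4μC, V=1.33V), C2(2μF, Q=7μC, V=3.50V), C3(4μF, Q=10μC, V=2.50V)
Op 1: CLOSE 2-3: Q_total=17.00, C_total=6.00, V=2.83; Q2=5.67, Q3=11.33; dissipated=0.667
Op 2: CLOSE 3-1: Q_total=15.33, C_total=7.00, V=2.19; Q3=8.76, Q1=6.57; dissipated=1.929
Op 3: CLOSE 3-1: Q_total=15.33, C_total=7.00, V=2.19; Q3=8.76, Q1=6.57; dissipated=0.000
Final charges: Q1=6.57, Q2=5.67, Q3=8.76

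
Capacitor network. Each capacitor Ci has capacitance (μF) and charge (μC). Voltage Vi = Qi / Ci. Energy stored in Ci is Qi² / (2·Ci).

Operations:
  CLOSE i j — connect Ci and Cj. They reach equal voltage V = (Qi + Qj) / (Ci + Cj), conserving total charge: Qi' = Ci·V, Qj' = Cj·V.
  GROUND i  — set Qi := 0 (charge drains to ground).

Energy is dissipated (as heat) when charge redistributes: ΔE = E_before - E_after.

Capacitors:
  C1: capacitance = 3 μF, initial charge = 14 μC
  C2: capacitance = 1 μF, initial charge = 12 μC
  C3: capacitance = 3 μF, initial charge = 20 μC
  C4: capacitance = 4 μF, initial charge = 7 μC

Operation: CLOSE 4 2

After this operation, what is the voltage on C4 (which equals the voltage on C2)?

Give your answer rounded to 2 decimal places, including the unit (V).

Answer: 3.80 V

Derivation:
Initial: C1(3μF, Q=14μC, V=4.67V), C2(1μF, Q=12μC, V=12.00V), C3(3μF, Q=20μC, V=6.67V), C4(4μF, Q=7μC, V=1.75V)
Op 1: CLOSE 4-2: Q_total=19.00, C_total=5.00, V=3.80; Q4=15.20, Q2=3.80; dissipated=42.025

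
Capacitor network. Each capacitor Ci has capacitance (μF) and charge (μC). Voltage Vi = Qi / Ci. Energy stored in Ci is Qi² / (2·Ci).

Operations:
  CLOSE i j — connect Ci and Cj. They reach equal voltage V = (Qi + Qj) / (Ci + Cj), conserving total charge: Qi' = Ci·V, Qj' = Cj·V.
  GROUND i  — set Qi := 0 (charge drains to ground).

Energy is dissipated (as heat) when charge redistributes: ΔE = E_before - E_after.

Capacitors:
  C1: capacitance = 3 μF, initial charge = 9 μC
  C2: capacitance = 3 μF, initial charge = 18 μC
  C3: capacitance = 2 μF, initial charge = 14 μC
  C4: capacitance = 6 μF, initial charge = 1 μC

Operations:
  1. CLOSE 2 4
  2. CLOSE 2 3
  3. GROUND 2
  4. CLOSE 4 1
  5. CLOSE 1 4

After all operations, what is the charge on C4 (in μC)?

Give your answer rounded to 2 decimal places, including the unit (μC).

Initial: C1(3μF, Q=9μC, V=3.00V), C2(3μF, Q=18μC, V=6.00V), C3(2μF, Q=14μC, V=7.00V), C4(6μF, Q=1μC, V=0.17V)
Op 1: CLOSE 2-4: Q_total=19.00, C_total=9.00, V=2.11; Q2=6.33, Q4=12.67; dissipated=34.028
Op 2: CLOSE 2-3: Q_total=20.33, C_total=5.00, V=4.07; Q2=12.20, Q3=8.13; dissipated=14.341
Op 3: GROUND 2: Q2=0; energy lost=24.807
Op 4: CLOSE 4-1: Q_total=21.67, C_total=9.00, V=2.41; Q4=14.44, Q1=7.22; dissipated=0.790
Op 5: CLOSE 1-4: Q_total=21.67, C_total=9.00, V=2.41; Q1=7.22, Q4=14.44; dissipated=0.000
Final charges: Q1=7.22, Q2=0.00, Q3=8.13, Q4=14.44

Answer: 14.44 μC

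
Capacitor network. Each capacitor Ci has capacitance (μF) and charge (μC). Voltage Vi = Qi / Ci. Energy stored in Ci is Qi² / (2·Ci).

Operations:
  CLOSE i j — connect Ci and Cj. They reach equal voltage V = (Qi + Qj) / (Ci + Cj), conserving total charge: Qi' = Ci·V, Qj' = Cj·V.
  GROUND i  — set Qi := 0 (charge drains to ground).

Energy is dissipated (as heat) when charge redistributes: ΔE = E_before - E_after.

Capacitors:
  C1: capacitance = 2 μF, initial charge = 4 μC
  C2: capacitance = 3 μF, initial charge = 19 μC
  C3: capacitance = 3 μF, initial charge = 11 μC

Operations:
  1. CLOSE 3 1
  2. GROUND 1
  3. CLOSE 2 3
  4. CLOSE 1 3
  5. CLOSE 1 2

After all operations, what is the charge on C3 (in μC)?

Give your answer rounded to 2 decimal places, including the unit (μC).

Answer: 8.40 μC

Derivation:
Initial: C1(2μF, Q=4μC, V=2.00V), C2(3μF, Q=19μC, V=6.33V), C3(3μF, Q=11μC, V=3.67V)
Op 1: CLOSE 3-1: Q_total=15.00, C_total=5.00, V=3.00; Q3=9.00, Q1=6.00; dissipated=1.667
Op 2: GROUND 1: Q1=0; energy lost=9.000
Op 3: CLOSE 2-3: Q_total=28.00, C_total=6.00, V=4.67; Q2=14.00, Q3=14.00; dissipated=8.333
Op 4: CLOSE 1-3: Q_total=14.00, C_total=5.00, V=2.80; Q1=5.60, Q3=8.40; dissipated=13.067
Op 5: CLOSE 1-2: Q_total=19.60, C_total=5.00, V=3.92; Q1=7.84, Q2=11.76; dissipated=2.091
Final charges: Q1=7.84, Q2=11.76, Q3=8.40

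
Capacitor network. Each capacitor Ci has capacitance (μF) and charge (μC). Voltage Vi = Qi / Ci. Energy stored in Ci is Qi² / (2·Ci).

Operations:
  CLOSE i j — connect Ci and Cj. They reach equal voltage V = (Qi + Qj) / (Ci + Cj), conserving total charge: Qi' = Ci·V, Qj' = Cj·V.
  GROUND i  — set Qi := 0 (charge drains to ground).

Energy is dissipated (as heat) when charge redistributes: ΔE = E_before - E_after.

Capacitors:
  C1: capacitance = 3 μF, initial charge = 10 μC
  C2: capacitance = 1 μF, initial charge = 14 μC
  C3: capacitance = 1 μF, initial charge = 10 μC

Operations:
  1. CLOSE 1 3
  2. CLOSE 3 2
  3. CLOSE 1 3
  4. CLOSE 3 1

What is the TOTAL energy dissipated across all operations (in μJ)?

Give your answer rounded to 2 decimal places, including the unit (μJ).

Initial: C1(3μF, Q=10μC, V=3.33V), C2(1μF, Q=14μC, V=14.00V), C3(1μF, Q=10μC, V=10.00V)
Op 1: CLOSE 1-3: Q_total=20.00, C_total=4.00, V=5.00; Q1=15.00, Q3=5.00; dissipated=16.667
Op 2: CLOSE 3-2: Q_total=19.00, C_total=2.00, V=9.50; Q3=9.50, Q2=9.50; dissipated=20.250
Op 3: CLOSE 1-3: Q_total=24.50, C_total=4.00, V=6.12; Q1=18.38, Q3=6.12; dissipated=7.594
Op 4: CLOSE 3-1: Q_total=24.50, C_total=4.00, V=6.12; Q3=6.12, Q1=18.38; dissipated=0.000
Total dissipated: 44.510 μJ

Answer: 44.51 μJ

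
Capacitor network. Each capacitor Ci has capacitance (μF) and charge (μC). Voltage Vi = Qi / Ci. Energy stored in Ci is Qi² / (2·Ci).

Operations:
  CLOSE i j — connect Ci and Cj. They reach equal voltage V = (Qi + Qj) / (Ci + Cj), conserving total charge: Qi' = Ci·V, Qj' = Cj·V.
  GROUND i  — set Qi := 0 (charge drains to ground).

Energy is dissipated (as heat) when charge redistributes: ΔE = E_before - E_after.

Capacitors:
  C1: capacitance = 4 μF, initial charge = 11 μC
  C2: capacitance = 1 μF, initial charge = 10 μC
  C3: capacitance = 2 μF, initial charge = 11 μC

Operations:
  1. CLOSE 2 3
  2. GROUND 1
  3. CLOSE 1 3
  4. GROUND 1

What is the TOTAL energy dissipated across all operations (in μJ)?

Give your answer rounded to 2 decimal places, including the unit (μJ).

Initial: C1(4μF, Q=11μC, V=2.75V), C2(1μF, Q=10μC, V=10.00V), C3(2μF, Q=11μC, V=5.50V)
Op 1: CLOSE 2-3: Q_total=21.00, C_total=3.00, V=7.00; Q2=7.00, Q3=14.00; dissipated=6.750
Op 2: GROUND 1: Q1=0; energy lost=15.125
Op 3: CLOSE 1-3: Q_total=14.00, C_total=6.00, V=2.33; Q1=9.33, Q3=4.67; dissipated=32.667
Op 4: GROUND 1: Q1=0; energy lost=10.889
Total dissipated: 65.431 μJ

Answer: 65.43 μJ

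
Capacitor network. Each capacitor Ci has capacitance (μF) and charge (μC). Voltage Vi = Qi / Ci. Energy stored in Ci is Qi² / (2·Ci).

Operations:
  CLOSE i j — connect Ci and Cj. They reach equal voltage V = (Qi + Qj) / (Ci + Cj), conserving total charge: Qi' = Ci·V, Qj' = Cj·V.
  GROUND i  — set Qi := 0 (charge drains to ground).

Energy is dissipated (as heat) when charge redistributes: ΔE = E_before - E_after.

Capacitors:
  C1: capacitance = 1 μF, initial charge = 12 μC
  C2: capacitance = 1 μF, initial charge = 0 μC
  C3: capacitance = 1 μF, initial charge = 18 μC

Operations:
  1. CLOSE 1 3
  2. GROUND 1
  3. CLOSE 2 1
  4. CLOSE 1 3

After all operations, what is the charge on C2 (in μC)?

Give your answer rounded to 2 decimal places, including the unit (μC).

Initial: C1(1μF, Q=12μC, V=12.00V), C2(1μF, Q=0μC, V=0.00V), C3(1μF, Q=18μC, V=18.00V)
Op 1: CLOSE 1-3: Q_total=30.00, C_total=2.00, V=15.00; Q1=15.00, Q3=15.00; dissipated=9.000
Op 2: GROUND 1: Q1=0; energy lost=112.500
Op 3: CLOSE 2-1: Q_total=0.00, C_total=2.00, V=0.00; Q2=0.00, Q1=0.00; dissipated=0.000
Op 4: CLOSE 1-3: Q_total=15.00, C_total=2.00, V=7.50; Q1=7.50, Q3=7.50; dissipated=56.250
Final charges: Q1=7.50, Q2=0.00, Q3=7.50

Answer: 0.00 μC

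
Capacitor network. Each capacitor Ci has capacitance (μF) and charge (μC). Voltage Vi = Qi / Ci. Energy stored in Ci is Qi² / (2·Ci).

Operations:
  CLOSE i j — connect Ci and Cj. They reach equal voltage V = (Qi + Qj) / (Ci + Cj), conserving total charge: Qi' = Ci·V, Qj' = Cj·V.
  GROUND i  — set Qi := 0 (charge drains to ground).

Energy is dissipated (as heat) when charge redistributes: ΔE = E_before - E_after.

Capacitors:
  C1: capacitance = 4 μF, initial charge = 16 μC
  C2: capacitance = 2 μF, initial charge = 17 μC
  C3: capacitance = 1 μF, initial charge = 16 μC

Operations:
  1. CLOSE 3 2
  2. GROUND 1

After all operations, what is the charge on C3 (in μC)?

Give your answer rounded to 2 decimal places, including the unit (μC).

Initial: C1(4μF, Q=16μC, V=4.00V), C2(2μF, Q=17μC, V=8.50V), C3(1μF, Q=16μC, V=16.00V)
Op 1: CLOSE 3-2: Q_total=33.00, C_total=3.00, V=11.00; Q3=11.00, Q2=22.00; dissipated=18.750
Op 2: GROUND 1: Q1=0; energy lost=32.000
Final charges: Q1=0.00, Q2=22.00, Q3=11.00

Answer: 11.00 μC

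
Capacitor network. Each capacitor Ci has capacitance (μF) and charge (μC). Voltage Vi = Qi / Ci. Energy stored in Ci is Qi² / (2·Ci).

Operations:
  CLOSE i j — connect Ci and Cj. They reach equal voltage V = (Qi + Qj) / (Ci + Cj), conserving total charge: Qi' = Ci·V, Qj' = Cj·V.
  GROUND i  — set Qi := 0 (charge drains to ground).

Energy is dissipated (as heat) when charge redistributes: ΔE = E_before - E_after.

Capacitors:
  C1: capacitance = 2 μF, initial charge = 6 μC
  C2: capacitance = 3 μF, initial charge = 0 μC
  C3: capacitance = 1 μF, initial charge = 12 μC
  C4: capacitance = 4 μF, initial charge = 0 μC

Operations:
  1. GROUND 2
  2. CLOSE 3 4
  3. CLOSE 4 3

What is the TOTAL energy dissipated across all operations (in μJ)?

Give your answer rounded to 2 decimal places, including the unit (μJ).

Answer: 57.60 μJ

Derivation:
Initial: C1(2μF, Q=6μC, V=3.00V), C2(3μF, Q=0μC, V=0.00V), C3(1μF, Q=12μC, V=12.00V), C4(4μF, Q=0μC, V=0.00V)
Op 1: GROUND 2: Q2=0; energy lost=0.000
Op 2: CLOSE 3-4: Q_total=12.00, C_total=5.00, V=2.40; Q3=2.40, Q4=9.60; dissipated=57.600
Op 3: CLOSE 4-3: Q_total=12.00, C_total=5.00, V=2.40; Q4=9.60, Q3=2.40; dissipated=0.000
Total dissipated: 57.600 μJ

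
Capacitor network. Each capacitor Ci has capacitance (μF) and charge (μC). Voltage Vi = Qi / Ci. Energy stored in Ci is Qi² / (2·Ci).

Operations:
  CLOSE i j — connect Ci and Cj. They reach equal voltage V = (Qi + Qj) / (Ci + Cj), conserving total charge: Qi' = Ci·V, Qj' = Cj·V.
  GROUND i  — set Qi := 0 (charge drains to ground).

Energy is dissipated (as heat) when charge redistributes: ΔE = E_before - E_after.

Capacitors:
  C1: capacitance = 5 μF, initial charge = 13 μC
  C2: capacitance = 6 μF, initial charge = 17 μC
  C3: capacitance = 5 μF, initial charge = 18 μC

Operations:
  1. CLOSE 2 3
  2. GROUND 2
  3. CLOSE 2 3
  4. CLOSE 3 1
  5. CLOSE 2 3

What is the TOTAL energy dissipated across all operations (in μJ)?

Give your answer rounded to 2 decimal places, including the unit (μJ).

Answer: 47.10 μJ

Derivation:
Initial: C1(5μF, Q=13μC, V=2.60V), C2(6μF, Q=17μC, V=2.83V), C3(5μF, Q=18μC, V=3.60V)
Op 1: CLOSE 2-3: Q_total=35.00, C_total=11.00, V=3.18; Q2=19.09, Q3=15.91; dissipated=0.802
Op 2: GROUND 2: Q2=0; energy lost=30.372
Op 3: CLOSE 2-3: Q_total=15.91, C_total=11.00, V=1.45; Q2=8.68, Q3=7.23; dissipated=13.805
Op 4: CLOSE 3-1: Q_total=20.23, C_total=10.00, V=2.02; Q3=10.12, Q1=10.12; dissipated=1.664
Op 5: CLOSE 2-3: Q_total=18.79, C_total=11.00, V=1.71; Q2=10.25, Q3=8.54; dissipated=0.454
Total dissipated: 47.096 μJ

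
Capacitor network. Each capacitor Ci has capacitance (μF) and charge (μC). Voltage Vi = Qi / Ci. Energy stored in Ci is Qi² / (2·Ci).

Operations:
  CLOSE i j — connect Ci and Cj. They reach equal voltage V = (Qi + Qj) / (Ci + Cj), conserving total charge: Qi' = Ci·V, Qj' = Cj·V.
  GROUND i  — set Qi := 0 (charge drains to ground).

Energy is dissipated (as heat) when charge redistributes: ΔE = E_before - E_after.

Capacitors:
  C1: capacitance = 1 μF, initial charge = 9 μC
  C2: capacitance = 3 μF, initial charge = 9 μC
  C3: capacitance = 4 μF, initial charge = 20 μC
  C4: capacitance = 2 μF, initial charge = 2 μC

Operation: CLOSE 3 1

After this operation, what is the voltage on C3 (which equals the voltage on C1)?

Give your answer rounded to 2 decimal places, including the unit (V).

Initial: C1(1μF, Q=9μC, V=9.00V), C2(3μF, Q=9μC, V=3.00V), C3(4μF, Q=20μC, V=5.00V), C4(2μF, Q=2μC, V=1.00V)
Op 1: CLOSE 3-1: Q_total=29.00, C_total=5.00, V=5.80; Q3=23.20, Q1=5.80; dissipated=6.400

Answer: 5.80 V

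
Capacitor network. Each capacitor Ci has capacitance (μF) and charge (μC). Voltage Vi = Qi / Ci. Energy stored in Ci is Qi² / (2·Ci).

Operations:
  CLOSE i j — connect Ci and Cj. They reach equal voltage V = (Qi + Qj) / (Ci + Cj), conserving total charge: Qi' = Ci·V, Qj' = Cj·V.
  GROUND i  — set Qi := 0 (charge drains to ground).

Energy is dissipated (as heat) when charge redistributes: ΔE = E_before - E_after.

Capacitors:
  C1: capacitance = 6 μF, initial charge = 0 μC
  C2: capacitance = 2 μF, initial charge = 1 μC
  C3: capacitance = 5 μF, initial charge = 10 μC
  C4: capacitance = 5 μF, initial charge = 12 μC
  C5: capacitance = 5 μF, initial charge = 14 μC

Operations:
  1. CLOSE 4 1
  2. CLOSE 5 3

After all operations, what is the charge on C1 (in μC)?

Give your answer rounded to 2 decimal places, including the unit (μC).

Answer: 6.55 μC

Derivation:
Initial: C1(6μF, Q=0μC, V=0.00V), C2(2μF, Q=1μC, V=0.50V), C3(5μF, Q=10μC, V=2.00V), C4(5μF, Q=12μC, V=2.40V), C5(5μF, Q=14μC, V=2.80V)
Op 1: CLOSE 4-1: Q_total=12.00, C_total=11.00, V=1.09; Q4=5.45, Q1=6.55; dissipated=7.855
Op 2: CLOSE 5-3: Q_total=24.00, C_total=10.00, V=2.40; Q5=12.00, Q3=12.00; dissipated=0.800
Final charges: Q1=6.55, Q2=1.00, Q3=12.00, Q4=5.45, Q5=12.00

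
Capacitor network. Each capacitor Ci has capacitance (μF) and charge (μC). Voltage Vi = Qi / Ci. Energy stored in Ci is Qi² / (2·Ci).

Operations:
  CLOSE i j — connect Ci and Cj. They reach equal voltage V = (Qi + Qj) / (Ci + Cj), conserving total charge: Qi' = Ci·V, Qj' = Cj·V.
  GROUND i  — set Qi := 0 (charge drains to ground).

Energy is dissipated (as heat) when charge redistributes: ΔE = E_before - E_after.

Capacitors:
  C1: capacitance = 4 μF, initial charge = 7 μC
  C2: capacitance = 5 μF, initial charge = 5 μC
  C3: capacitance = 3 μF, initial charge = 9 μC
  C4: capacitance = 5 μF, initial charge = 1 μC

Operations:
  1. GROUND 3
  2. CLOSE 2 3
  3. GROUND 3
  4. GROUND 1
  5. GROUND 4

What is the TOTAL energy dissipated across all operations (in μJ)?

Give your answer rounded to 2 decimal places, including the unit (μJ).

Answer: 21.25 μJ

Derivation:
Initial: C1(4μF, Q=7μC, V=1.75V), C2(5μF, Q=5μC, V=1.00V), C3(3μF, Q=9μC, V=3.00V), C4(5μF, Q=1μC, V=0.20V)
Op 1: GROUND 3: Q3=0; energy lost=13.500
Op 2: CLOSE 2-3: Q_total=5.00, C_total=8.00, V=0.62; Q2=3.12, Q3=1.88; dissipated=0.938
Op 3: GROUND 3: Q3=0; energy lost=0.586
Op 4: GROUND 1: Q1=0; energy lost=6.125
Op 5: GROUND 4: Q4=0; energy lost=0.100
Total dissipated: 21.248 μJ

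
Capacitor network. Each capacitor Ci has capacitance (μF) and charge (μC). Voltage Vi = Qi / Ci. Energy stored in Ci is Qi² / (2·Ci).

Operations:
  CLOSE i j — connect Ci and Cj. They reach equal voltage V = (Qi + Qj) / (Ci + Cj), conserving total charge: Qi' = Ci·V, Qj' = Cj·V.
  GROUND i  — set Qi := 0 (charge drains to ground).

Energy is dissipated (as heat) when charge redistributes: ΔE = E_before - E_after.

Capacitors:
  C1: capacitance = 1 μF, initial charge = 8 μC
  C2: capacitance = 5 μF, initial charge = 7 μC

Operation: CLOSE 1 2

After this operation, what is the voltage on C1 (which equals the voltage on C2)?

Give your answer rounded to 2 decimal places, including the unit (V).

Answer: 2.50 V

Derivation:
Initial: C1(1μF, Q=8μC, V=8.00V), C2(5μF, Q=7μC, V=1.40V)
Op 1: CLOSE 1-2: Q_total=15.00, C_total=6.00, V=2.50; Q1=2.50, Q2=12.50; dissipated=18.150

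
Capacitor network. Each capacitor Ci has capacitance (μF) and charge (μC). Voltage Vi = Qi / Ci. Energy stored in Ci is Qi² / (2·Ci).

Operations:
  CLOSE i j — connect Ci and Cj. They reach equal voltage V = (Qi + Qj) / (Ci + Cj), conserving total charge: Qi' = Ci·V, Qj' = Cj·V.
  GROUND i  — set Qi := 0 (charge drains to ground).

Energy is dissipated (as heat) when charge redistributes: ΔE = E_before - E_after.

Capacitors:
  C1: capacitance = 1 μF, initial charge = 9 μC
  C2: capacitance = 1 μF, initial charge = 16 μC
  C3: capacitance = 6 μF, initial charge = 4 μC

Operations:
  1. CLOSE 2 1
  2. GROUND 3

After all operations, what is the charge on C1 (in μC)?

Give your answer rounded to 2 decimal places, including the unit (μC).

Initial: C1(1μF, Q=9μC, V=9.00V), C2(1μF, Q=16μC, V=16.00V), C3(6μF, Q=4μC, V=0.67V)
Op 1: CLOSE 2-1: Q_total=25.00, C_total=2.00, V=12.50; Q2=12.50, Q1=12.50; dissipated=12.250
Op 2: GROUND 3: Q3=0; energy lost=1.333
Final charges: Q1=12.50, Q2=12.50, Q3=0.00

Answer: 12.50 μC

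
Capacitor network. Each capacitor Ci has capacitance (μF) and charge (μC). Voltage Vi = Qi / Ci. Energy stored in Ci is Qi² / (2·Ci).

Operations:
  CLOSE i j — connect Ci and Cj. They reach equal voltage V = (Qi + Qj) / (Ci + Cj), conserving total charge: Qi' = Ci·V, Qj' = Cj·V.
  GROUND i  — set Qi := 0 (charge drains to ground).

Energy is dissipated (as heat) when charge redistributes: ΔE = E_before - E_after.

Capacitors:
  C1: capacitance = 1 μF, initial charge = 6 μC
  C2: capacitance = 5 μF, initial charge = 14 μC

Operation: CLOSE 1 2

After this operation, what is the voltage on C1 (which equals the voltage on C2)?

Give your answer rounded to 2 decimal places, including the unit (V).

Initial: C1(1μF, Q=6μC, V=6.00V), C2(5μF, Q=14μC, V=2.80V)
Op 1: CLOSE 1-2: Q_total=20.00, C_total=6.00, V=3.33; Q1=3.33, Q2=16.67; dissipated=4.267

Answer: 3.33 V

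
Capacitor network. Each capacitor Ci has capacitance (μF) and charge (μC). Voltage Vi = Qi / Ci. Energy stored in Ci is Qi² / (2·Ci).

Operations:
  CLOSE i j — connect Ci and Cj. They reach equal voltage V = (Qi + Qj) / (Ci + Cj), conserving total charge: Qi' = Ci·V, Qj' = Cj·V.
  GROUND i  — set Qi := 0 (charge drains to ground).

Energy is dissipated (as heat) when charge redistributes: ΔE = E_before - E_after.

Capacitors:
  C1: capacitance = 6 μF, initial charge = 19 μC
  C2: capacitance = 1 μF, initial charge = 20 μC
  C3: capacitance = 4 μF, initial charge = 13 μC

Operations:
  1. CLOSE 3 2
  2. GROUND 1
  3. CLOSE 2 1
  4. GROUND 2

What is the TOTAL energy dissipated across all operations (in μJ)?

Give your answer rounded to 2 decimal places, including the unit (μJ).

Answer: 161.42 μJ

Derivation:
Initial: C1(6μF, Q=19μC, V=3.17V), C2(1μF, Q=20μC, V=20.00V), C3(4μF, Q=13μC, V=3.25V)
Op 1: CLOSE 3-2: Q_total=33.00, C_total=5.00, V=6.60; Q3=26.40, Q2=6.60; dissipated=112.225
Op 2: GROUND 1: Q1=0; energy lost=30.083
Op 3: CLOSE 2-1: Q_total=6.60, C_total=7.00, V=0.94; Q2=0.94, Q1=5.66; dissipated=18.669
Op 4: GROUND 2: Q2=0; energy lost=0.444
Total dissipated: 161.421 μJ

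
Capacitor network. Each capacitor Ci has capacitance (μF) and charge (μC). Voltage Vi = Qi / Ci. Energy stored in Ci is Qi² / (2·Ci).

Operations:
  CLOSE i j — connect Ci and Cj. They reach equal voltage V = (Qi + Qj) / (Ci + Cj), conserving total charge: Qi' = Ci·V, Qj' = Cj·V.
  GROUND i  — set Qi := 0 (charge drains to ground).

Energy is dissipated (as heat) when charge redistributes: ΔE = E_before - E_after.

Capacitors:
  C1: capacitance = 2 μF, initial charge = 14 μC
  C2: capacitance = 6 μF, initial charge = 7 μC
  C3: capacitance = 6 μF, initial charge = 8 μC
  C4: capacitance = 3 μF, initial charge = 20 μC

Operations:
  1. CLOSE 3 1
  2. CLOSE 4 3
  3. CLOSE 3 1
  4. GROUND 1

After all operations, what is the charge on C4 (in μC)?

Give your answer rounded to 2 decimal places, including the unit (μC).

Initial: C1(2μF, Q=14μC, V=7.00V), C2(6μF, Q=7μC, V=1.17V), C3(6μF, Q=8μC, V=1.33V), C4(3μF, Q=20μC, V=6.67V)
Op 1: CLOSE 3-1: Q_total=22.00, C_total=8.00, V=2.75; Q3=16.50, Q1=5.50; dissipated=24.083
Op 2: CLOSE 4-3: Q_total=36.50, C_total=9.00, V=4.06; Q4=12.17, Q3=24.33; dissipated=15.340
Op 3: CLOSE 3-1: Q_total=29.83, C_total=8.00, V=3.73; Q3=22.38, Q1=7.46; dissipated=1.278
Op 4: GROUND 1: Q1=0; energy lost=13.907
Final charges: Q1=0.00, Q2=7.00, Q3=22.38, Q4=12.17

Answer: 12.17 μC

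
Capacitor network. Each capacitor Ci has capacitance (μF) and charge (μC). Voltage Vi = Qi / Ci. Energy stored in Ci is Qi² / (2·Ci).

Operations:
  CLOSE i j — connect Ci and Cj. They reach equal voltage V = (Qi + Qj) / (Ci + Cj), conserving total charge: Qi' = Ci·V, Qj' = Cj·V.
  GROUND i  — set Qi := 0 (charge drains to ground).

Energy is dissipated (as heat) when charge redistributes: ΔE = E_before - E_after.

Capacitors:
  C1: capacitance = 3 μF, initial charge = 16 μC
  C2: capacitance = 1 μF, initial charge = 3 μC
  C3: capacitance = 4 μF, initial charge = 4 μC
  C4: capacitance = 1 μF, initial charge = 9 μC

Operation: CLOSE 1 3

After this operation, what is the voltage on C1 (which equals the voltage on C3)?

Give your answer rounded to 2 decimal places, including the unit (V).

Initial: C1(3μF, Q=16μC, V=5.33V), C2(1μF, Q=3μC, V=3.00V), C3(4μF, Q=4μC, V=1.00V), C4(1μF, Q=9μC, V=9.00V)
Op 1: CLOSE 1-3: Q_total=20.00, C_total=7.00, V=2.86; Q1=8.57, Q3=11.43; dissipated=16.095

Answer: 2.86 V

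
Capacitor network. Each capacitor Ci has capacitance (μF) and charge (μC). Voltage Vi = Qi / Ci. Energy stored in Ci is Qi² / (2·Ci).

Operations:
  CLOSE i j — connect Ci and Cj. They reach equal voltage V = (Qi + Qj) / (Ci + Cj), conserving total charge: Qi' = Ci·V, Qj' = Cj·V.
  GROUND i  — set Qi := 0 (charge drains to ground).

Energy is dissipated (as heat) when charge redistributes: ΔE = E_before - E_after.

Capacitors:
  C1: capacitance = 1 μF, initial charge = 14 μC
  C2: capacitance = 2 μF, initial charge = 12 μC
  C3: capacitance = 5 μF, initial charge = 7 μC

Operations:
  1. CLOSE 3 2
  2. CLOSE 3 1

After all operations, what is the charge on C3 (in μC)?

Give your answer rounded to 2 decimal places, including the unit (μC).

Answer: 22.98 μC

Derivation:
Initial: C1(1μF, Q=14μC, V=14.00V), C2(2μF, Q=12μC, V=6.00V), C3(5μF, Q=7μC, V=1.40V)
Op 1: CLOSE 3-2: Q_total=19.00, C_total=7.00, V=2.71; Q3=13.57, Q2=5.43; dissipated=15.114
Op 2: CLOSE 3-1: Q_total=27.57, C_total=6.00, V=4.60; Q3=22.98, Q1=4.60; dissipated=53.070
Final charges: Q1=4.60, Q2=5.43, Q3=22.98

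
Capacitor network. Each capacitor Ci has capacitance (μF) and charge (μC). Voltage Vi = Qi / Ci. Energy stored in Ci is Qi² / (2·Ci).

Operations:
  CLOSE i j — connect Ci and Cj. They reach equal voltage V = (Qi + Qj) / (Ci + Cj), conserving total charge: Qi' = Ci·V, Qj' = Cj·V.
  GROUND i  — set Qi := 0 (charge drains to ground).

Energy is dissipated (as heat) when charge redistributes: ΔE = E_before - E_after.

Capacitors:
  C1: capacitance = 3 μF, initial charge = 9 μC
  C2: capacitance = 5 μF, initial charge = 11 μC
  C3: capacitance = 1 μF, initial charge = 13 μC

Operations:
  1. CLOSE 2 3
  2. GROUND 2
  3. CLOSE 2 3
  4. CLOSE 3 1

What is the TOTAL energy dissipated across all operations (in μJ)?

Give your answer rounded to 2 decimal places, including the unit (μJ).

Answer: 97.31 μJ

Derivation:
Initial: C1(3μF, Q=9μC, V=3.00V), C2(5μF, Q=11μC, V=2.20V), C3(1μF, Q=13μC, V=13.00V)
Op 1: CLOSE 2-3: Q_total=24.00, C_total=6.00, V=4.00; Q2=20.00, Q3=4.00; dissipated=48.600
Op 2: GROUND 2: Q2=0; energy lost=40.000
Op 3: CLOSE 2-3: Q_total=4.00, C_total=6.00, V=0.67; Q2=3.33, Q3=0.67; dissipated=6.667
Op 4: CLOSE 3-1: Q_total=9.67, C_total=4.00, V=2.42; Q3=2.42, Q1=7.25; dissipated=2.042
Total dissipated: 97.308 μJ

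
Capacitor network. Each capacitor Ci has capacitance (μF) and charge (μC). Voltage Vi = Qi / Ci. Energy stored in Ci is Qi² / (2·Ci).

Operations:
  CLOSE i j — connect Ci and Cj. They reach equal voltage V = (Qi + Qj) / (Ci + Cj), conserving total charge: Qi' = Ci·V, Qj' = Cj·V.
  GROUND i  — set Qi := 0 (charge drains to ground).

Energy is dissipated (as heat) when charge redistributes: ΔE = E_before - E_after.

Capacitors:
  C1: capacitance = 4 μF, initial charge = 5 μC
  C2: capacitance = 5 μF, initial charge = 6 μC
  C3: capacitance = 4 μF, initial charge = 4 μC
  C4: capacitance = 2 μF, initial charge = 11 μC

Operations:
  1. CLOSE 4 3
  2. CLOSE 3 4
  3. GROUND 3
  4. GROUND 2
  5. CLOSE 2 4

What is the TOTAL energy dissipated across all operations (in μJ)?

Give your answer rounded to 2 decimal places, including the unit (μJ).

Initial: C1(4μF, Q=5μC, V=1.25V), C2(5μF, Q=6μC, V=1.20V), C3(4μF, Q=4μC, V=1.00V), C4(2μF, Q=11μC, V=5.50V)
Op 1: CLOSE 4-3: Q_total=15.00, C_total=6.00, V=2.50; Q4=5.00, Q3=10.00; dissipated=13.500
Op 2: CLOSE 3-4: Q_total=15.00, C_total=6.00, V=2.50; Q3=10.00, Q4=5.00; dissipated=0.000
Op 3: GROUND 3: Q3=0; energy lost=12.500
Op 4: GROUND 2: Q2=0; energy lost=3.600
Op 5: CLOSE 2-4: Q_total=5.00, C_total=7.00, V=0.71; Q2=3.57, Q4=1.43; dissipated=4.464
Total dissipated: 34.064 μJ

Answer: 34.06 μJ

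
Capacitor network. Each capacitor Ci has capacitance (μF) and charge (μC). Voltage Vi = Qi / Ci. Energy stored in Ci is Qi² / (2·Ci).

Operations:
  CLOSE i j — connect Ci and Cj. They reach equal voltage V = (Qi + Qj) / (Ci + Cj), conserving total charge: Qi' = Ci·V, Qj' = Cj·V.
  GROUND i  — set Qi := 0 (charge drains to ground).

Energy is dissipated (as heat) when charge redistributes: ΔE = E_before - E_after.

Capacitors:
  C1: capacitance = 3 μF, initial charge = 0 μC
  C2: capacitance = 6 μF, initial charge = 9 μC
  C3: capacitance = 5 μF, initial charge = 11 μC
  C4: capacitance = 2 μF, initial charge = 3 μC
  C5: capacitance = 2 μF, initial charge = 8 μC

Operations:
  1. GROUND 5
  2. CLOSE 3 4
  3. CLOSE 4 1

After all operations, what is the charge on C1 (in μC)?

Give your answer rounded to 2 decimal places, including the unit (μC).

Initial: C1(3μF, Q=0μC, V=0.00V), C2(6μF, Q=9μC, V=1.50V), C3(5μF, Q=11μC, V=2.20V), C4(2μF, Q=3μC, V=1.50V), C5(2μF, Q=8μC, V=4.00V)
Op 1: GROUND 5: Q5=0; energy lost=16.000
Op 2: CLOSE 3-4: Q_total=14.00, C_total=7.00, V=2.00; Q3=10.00, Q4=4.00; dissipated=0.350
Op 3: CLOSE 4-1: Q_total=4.00, C_total=5.00, V=0.80; Q4=1.60, Q1=2.40; dissipated=2.400
Final charges: Q1=2.40, Q2=9.00, Q3=10.00, Q4=1.60, Q5=0.00

Answer: 2.40 μC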